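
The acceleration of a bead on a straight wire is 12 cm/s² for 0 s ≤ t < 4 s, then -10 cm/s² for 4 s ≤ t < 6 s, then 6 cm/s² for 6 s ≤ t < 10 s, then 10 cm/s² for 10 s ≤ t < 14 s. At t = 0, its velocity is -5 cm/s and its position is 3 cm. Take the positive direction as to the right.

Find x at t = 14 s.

On each constant-a segment, Δv = aΔt and Δx = v₀Δt + ½aΔt²; chain segment to segment.
0–4 s: v starts -5 cm/s; Δx = -5·4 + ½·12·4² = 76 cm; v ends 43 cm/s.
4–6 s: v starts 43 cm/s; Δx = 43·2 + ½·-10·2² = 66 cm; v ends 23 cm/s.
6–10 s: v starts 23 cm/s; Δx = 23·4 + ½·6·4² = 140 cm; v ends 47 cm/s.
10–14 s: v starts 47 cm/s; Δx = 47·4 + ½·10·4² = 268 cm; v ends 87 cm/s.
x(14) = 3 + Σ Δx = 553 cm.

553 cm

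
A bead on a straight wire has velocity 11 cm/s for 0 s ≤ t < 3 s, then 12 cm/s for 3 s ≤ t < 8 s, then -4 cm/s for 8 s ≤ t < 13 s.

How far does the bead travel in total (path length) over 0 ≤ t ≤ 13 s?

Total distance travelled is ∫|v| dt — sum the magnitudes of each area piece.
0–3 s: |11| × 3 = 33 cm
3–8 s: |12| × 5 = 60 cm
8–13 s: |-4| × 5 = 20 cm
Total distance = 113 cm

113 cm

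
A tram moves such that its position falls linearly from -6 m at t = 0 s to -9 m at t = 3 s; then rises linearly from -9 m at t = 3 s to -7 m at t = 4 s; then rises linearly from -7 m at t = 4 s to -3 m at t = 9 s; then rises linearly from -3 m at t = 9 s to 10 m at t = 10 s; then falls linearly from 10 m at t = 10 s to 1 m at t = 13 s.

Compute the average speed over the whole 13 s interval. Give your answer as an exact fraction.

Average speed = (total path length)/(elapsed time); on a piecewise-linear x-t graph the path length is Σ|Δx|.
0–3 s: |Δx| = |-9 − -6| = 3 m
3–4 s: |Δx| = |-7 − -9| = 2 m
4–9 s: |Δx| = |-3 − -7| = 4 m
9–10 s: |Δx| = |10 − -3| = 13 m
10–13 s: |Δx| = |1 − 10| = 9 m
Total path = 31 m; average speed = 31/13 = 31/13 m/s.

31/13 m/s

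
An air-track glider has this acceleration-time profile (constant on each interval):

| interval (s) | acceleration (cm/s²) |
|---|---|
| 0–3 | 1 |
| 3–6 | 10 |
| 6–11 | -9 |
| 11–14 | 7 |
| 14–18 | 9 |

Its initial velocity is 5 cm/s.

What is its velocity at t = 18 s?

Δv equals the area under the a-t graph; then v = v₀ + Δv.
0–3 s: 1 × 3 = 3 cm/s
3–6 s: 10 × 3 = 30 cm/s
6–11 s: -9 × 5 = -45 cm/s
11–14 s: 7 × 3 = 21 cm/s
14–18 s: 9 × 4 = 36 cm/s
Δv = 45 cm/s, so v(18) = 5 + (45) = 50 cm/s.

50 cm/s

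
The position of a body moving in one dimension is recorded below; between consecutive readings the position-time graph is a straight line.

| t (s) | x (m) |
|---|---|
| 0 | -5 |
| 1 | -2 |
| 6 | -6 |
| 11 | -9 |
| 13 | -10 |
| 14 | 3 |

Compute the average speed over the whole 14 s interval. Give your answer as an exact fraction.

Average speed = (total path length)/(elapsed time); on a piecewise-linear x-t graph the path length is Σ|Δx|.
0–1 s: |Δx| = |-2 − -5| = 3 m
1–6 s: |Δx| = |-6 − -2| = 4 m
6–11 s: |Δx| = |-9 − -6| = 3 m
11–13 s: |Δx| = |-10 − -9| = 1 m
13–14 s: |Δx| = |3 − -10| = 13 m
Total path = 24 m; average speed = 24/14 = 12/7 m/s.

12/7 m/s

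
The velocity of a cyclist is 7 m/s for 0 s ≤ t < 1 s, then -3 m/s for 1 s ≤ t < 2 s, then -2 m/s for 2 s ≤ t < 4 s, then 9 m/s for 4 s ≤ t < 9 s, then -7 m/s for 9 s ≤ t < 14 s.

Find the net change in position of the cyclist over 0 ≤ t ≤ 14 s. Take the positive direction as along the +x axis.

Net displacement equals the area under the velocity-time graph (areas below the axis count negative).
0–1 s: 7 × 1 = 7 m
1–2 s: -3 × 1 = -3 m
2–4 s: -2 × 2 = -4 m
4–9 s: 9 × 5 = 45 m
9–14 s: -7 × 5 = -35 m
Net displacement = 10 m

10 m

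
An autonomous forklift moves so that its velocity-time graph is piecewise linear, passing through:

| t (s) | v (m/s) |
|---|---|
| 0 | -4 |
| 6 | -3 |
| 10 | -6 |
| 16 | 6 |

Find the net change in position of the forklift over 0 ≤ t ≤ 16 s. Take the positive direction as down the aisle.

-39 m

Net displacement equals the area under the velocity-time graph (areas below the axis count negative).
0–6 s: ½(-4 + -3)(6) = -21 m
6–10 s: ½(-3 + -6)(4) = -18 m
10–16 s: ½(-6 + 6)(6) = 0 m
Net displacement = -39 m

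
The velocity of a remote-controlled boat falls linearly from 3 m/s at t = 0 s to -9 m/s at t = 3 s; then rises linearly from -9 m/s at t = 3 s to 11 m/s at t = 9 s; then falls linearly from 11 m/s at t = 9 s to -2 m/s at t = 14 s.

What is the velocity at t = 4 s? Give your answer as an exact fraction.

-17/3 m/s

On 3–9 s the graph is linear from -9 to 11 m/s: v(4) = -9 + (11 − -9)·(4 − 3)/(9 − 3) = -17/3 m/s.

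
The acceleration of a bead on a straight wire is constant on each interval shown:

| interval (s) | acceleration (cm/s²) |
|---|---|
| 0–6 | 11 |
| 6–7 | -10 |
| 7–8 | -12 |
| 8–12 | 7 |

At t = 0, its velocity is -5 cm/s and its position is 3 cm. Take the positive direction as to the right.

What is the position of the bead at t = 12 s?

On each constant-a segment, Δv = aΔt and Δx = v₀Δt + ½aΔt²; chain segment to segment.
0–6 s: v starts -5 cm/s; Δx = -5·6 + ½·11·6² = 168 cm; v ends 61 cm/s.
6–7 s: v starts 61 cm/s; Δx = 61·1 + ½·-10·1² = 56 cm; v ends 51 cm/s.
7–8 s: v starts 51 cm/s; Δx = 51·1 + ½·-12·1² = 45 cm; v ends 39 cm/s.
8–12 s: v starts 39 cm/s; Δx = 39·4 + ½·7·4² = 212 cm; v ends 67 cm/s.
x(12) = 3 + Σ Δx = 484 cm.

484 cm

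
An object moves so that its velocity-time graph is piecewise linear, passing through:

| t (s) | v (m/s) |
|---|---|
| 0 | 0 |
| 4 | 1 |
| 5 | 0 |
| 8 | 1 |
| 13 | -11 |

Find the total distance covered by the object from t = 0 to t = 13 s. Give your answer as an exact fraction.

353/12 m

Distance (not displacement) is the total path length: add the absolute areas under v-t.
0–4 s: |½(0 + 1)(4)| = 2 m
4–5 s: |½(1 + 0)(1)| = 0.5 m
5–8 s: |½(0 + 1)(3)| = 1.5 m
8–13 s: v = 0 at t = 101/12 s; triangle areas 5/24 + 605/24 = 305/12 m
Total distance = 353/12 m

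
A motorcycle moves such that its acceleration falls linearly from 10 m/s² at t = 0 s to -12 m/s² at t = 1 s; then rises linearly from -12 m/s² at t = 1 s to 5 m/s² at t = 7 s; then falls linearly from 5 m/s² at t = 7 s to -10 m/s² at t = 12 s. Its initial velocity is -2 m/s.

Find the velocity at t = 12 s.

Δv equals the area under the a-t graph; then v = v₀ + Δv.
0–1 s: ½(10 + -12)(1) = -1 m/s
1–7 s: ½(-12 + 5)(6) = -21 m/s
7–12 s: ½(5 + -10)(5) = -12.5 m/s
Δv = -34.5 m/s, so v(12) = -2 + (-34.5) = -36.5 m/s.

-36.5 m/s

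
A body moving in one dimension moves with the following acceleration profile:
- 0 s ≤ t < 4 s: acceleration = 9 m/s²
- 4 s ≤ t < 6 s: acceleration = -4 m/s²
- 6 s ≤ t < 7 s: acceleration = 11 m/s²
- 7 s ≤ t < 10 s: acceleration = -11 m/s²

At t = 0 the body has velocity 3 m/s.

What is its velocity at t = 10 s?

9 m/s

Δv equals the area under the a-t graph; then v = v₀ + Δv.
0–4 s: 9 × 4 = 36 m/s
4–6 s: -4 × 2 = -8 m/s
6–7 s: 11 × 1 = 11 m/s
7–10 s: -11 × 3 = -33 m/s
Δv = 6 m/s, so v(10) = 3 + (6) = 9 m/s.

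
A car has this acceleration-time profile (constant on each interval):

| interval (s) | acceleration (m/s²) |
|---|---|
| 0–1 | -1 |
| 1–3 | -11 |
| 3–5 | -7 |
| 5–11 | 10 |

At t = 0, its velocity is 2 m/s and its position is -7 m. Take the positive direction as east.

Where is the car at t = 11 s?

-111.5 m

On each constant-a segment, Δv = aΔt and Δx = v₀Δt + ½aΔt²; chain segment to segment.
0–1 s: v starts 2 m/s; Δx = 2·1 + ½·-1·1² = 1.5 m; v ends 1 m/s.
1–3 s: v starts 1 m/s; Δx = 1·2 + ½·-11·2² = -20 m; v ends -21 m/s.
3–5 s: v starts -21 m/s; Δx = -21·2 + ½·-7·2² = -56 m; v ends -35 m/s.
5–11 s: v starts -35 m/s; Δx = -35·6 + ½·10·6² = -30 m; v ends 25 m/s.
x(11) = -7 + Σ Δx = -111.5 m.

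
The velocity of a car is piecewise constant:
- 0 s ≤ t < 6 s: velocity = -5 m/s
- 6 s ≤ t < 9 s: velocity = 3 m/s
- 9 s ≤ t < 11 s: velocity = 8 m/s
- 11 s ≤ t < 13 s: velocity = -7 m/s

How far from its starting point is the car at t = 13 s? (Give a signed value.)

-19 m

Net displacement equals the area under the velocity-time graph (areas below the axis count negative).
0–6 s: -5 × 6 = -30 m
6–9 s: 3 × 3 = 9 m
9–11 s: 8 × 2 = 16 m
11–13 s: -7 × 2 = -14 m
Net displacement = -19 m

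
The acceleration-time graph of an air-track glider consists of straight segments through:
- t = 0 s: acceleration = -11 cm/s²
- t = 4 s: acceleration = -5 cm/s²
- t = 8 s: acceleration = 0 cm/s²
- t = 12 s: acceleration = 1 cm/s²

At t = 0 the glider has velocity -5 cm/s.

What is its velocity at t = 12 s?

-45 cm/s

Δv equals the area under the a-t graph; then v = v₀ + Δv.
0–4 s: ½(-11 + -5)(4) = -32 cm/s
4–8 s: ½(-5 + 0)(4) = -10 cm/s
8–12 s: ½(0 + 1)(4) = 2 cm/s
Δv = -40 cm/s, so v(12) = -5 + (-40) = -45 cm/s.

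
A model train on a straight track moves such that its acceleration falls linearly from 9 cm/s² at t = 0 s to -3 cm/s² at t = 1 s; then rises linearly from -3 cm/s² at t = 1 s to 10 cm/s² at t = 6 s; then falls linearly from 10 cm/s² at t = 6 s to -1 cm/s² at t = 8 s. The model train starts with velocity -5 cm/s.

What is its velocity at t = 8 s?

24.5 cm/s

Δv equals the area under the a-t graph; then v = v₀ + Δv.
0–1 s: ½(9 + -3)(1) = 3 cm/s
1–6 s: ½(-3 + 10)(5) = 17.5 cm/s
6–8 s: ½(10 + -1)(2) = 9 cm/s
Δv = 29.5 cm/s, so v(8) = -5 + (29.5) = 24.5 cm/s.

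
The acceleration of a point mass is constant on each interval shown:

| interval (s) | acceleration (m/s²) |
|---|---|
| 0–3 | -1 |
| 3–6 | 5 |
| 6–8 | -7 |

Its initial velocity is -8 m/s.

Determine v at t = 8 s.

-10 m/s

Δv equals the area under the a-t graph; then v = v₀ + Δv.
0–3 s: -1 × 3 = -3 m/s
3–6 s: 5 × 3 = 15 m/s
6–8 s: -7 × 2 = -14 m/s
Δv = -2 m/s, so v(8) = -8 + (-2) = -10 m/s.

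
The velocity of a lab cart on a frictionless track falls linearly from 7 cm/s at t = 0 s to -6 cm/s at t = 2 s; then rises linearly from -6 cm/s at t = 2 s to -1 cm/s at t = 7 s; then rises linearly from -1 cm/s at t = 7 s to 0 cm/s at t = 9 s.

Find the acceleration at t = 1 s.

-6.5 cm/s²

Acceleration is the slope of the v-t graph on 0–2 s: (-6 − 7)/(2 − 0) = -6.5 cm/s².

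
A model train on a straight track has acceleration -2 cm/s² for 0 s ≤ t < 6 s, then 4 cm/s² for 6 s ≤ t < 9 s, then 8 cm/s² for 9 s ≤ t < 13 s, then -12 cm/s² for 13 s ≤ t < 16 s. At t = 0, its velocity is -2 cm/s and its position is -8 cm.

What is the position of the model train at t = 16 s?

On each constant-a segment, Δv = aΔt and Δx = v₀Δt + ½aΔt²; chain segment to segment.
0–6 s: v starts -2 cm/s; Δx = -2·6 + ½·-2·6² = -48 cm; v ends -14 cm/s.
6–9 s: v starts -14 cm/s; Δx = -14·3 + ½·4·3² = -24 cm; v ends -2 cm/s.
9–13 s: v starts -2 cm/s; Δx = -2·4 + ½·8·4² = 56 cm; v ends 30 cm/s.
13–16 s: v starts 30 cm/s; Δx = 30·3 + ½·-12·3² = 36 cm; v ends -6 cm/s.
x(16) = -8 + Σ Δx = 12 cm.

12 cm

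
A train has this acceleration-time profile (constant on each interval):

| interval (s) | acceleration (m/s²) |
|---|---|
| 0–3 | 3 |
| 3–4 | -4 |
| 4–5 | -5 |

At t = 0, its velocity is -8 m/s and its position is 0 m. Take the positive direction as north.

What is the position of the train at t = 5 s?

-17 m

On each constant-a segment, Δv = aΔt and Δx = v₀Δt + ½aΔt²; chain segment to segment.
0–3 s: v starts -8 m/s; Δx = -8·3 + ½·3·3² = -10.5 m; v ends 1 m/s.
3–4 s: v starts 1 m/s; Δx = 1·1 + ½·-4·1² = -1 m; v ends -3 m/s.
4–5 s: v starts -3 m/s; Δx = -3·1 + ½·-5·1² = -5.5 m; v ends -8 m/s.
x(5) = 0 + Σ Δx = -17 m.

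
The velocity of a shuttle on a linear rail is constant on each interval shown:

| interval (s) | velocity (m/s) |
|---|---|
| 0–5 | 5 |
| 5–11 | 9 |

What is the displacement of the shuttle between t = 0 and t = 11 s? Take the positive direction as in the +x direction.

79 m

Net displacement equals the area under the velocity-time graph (areas below the axis count negative).
0–5 s: 5 × 5 = 25 m
5–11 s: 9 × 6 = 54 m
Net displacement = 79 m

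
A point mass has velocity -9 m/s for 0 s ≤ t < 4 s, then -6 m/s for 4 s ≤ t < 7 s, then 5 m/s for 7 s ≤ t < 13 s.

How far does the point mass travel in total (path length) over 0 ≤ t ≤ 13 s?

Distance (not displacement) is the total path length: add the absolute areas under v-t.
0–4 s: |-9| × 4 = 36 m
4–7 s: |-6| × 3 = 18 m
7–13 s: |5| × 6 = 30 m
Total distance = 84 m

84 m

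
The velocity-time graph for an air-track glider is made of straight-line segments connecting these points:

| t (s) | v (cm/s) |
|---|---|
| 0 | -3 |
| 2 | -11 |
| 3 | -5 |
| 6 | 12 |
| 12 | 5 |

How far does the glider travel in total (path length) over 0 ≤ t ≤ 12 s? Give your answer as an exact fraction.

2989/34 cm

Distance (not displacement) is the total path length: add the absolute areas under v-t.
0–2 s: |½(-3 + -11)(2)| = 14 cm
2–3 s: |½(-11 + -5)(1)| = 8 cm
3–6 s: v = 0 at t = 66/17 s; triangle areas 75/34 + 216/17 = 507/34 cm
6–12 s: |½(12 + 5)(6)| = 51 cm
Total distance = 2989/34 cm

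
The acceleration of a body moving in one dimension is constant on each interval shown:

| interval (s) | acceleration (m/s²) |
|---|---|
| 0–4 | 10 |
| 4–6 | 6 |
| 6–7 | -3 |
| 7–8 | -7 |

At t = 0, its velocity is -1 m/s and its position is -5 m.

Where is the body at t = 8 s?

255 m

On each constant-a segment, Δv = aΔt and Δx = v₀Δt + ½aΔt²; chain segment to segment.
0–4 s: v starts -1 m/s; Δx = -1·4 + ½·10·4² = 76 m; v ends 39 m/s.
4–6 s: v starts 39 m/s; Δx = 39·2 + ½·6·2² = 90 m; v ends 51 m/s.
6–7 s: v starts 51 m/s; Δx = 51·1 + ½·-3·1² = 49.5 m; v ends 48 m/s.
7–8 s: v starts 48 m/s; Δx = 48·1 + ½·-7·1² = 44.5 m; v ends 41 m/s.
x(8) = -5 + Σ Δx = 255 m.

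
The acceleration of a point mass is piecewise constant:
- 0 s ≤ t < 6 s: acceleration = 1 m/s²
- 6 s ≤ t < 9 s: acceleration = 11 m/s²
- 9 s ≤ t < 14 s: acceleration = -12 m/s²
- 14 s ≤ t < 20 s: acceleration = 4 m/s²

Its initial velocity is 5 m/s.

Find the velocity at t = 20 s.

8 m/s

Δv equals the area under the a-t graph; then v = v₀ + Δv.
0–6 s: 1 × 6 = 6 m/s
6–9 s: 11 × 3 = 33 m/s
9–14 s: -12 × 5 = -60 m/s
14–20 s: 4 × 6 = 24 m/s
Δv = 3 m/s, so v(20) = 5 + (3) = 8 m/s.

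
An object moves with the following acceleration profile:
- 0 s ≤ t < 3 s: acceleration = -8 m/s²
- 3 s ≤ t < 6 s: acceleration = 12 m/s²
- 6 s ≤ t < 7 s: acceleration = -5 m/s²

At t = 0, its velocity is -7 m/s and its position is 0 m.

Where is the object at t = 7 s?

-93.5 m

On each constant-a segment, Δv = aΔt and Δx = v₀Δt + ½aΔt²; chain segment to segment.
0–3 s: v starts -7 m/s; Δx = -7·3 + ½·-8·3² = -57 m; v ends -31 m/s.
3–6 s: v starts -31 m/s; Δx = -31·3 + ½·12·3² = -39 m; v ends 5 m/s.
6–7 s: v starts 5 m/s; Δx = 5·1 + ½·-5·1² = 2.5 m; v ends 0 m/s.
x(7) = 0 + Σ Δx = -93.5 m.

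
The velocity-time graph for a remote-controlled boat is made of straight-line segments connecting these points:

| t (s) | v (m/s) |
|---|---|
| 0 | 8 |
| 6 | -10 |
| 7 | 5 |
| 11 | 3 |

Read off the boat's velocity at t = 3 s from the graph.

On 0–6 s the graph is linear from 8 to -10 m/s: v(3) = 8 + (-10 − 8)·(3 − 0)/(6 − 0) = -1 m/s.

-1 m/s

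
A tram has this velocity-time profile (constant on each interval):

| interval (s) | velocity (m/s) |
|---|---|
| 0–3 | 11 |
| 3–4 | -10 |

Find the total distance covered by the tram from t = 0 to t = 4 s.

Distance (not displacement) is the total path length: add the absolute areas under v-t.
0–3 s: |11| × 3 = 33 m
3–4 s: |-10| × 1 = 10 m
Total distance = 43 m

43 m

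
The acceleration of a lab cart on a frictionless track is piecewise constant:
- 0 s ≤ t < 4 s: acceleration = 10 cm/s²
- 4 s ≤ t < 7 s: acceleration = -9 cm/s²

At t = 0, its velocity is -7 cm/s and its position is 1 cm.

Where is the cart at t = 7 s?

111.5 cm

On each constant-a segment, Δv = aΔt and Δx = v₀Δt + ½aΔt²; chain segment to segment.
0–4 s: v starts -7 cm/s; Δx = -7·4 + ½·10·4² = 52 cm; v ends 33 cm/s.
4–7 s: v starts 33 cm/s; Δx = 33·3 + ½·-9·3² = 58.5 cm; v ends 6 cm/s.
x(7) = 1 + Σ Δx = 111.5 cm.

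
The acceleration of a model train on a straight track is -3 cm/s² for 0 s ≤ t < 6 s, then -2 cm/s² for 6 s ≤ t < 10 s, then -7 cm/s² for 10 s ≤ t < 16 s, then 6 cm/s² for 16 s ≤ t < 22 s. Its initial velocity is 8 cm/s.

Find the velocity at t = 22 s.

-24 cm/s

Δv equals the area under the a-t graph; then v = v₀ + Δv.
0–6 s: -3 × 6 = -18 cm/s
6–10 s: -2 × 4 = -8 cm/s
10–16 s: -7 × 6 = -42 cm/s
16–22 s: 6 × 6 = 36 cm/s
Δv = -32 cm/s, so v(22) = 8 + (-32) = -24 cm/s.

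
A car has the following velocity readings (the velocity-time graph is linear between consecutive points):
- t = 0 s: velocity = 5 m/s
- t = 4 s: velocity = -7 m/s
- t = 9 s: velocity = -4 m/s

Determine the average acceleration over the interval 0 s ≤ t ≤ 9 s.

Average acceleration = Δv/Δt = (-4 − 5)/(9 − 0) = -1 m/s².

-1 m/s²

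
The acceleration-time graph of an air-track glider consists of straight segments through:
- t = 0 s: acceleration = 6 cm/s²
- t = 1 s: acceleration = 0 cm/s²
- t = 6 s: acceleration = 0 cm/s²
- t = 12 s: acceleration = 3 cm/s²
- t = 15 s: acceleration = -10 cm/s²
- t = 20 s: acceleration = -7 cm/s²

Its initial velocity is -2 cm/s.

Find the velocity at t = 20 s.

Δv equals the area under the a-t graph; then v = v₀ + Δv.
0–1 s: ½(6 + 0)(1) = 3 cm/s
1–6 s: 0 × 5 = 0 cm/s
6–12 s: ½(0 + 3)(6) = 9 cm/s
12–15 s: ½(3 + -10)(3) = -10.5 cm/s
15–20 s: ½(-10 + -7)(5) = -42.5 cm/s
Δv = -41 cm/s, so v(20) = -2 + (-41) = -43 cm/s.

-43 cm/s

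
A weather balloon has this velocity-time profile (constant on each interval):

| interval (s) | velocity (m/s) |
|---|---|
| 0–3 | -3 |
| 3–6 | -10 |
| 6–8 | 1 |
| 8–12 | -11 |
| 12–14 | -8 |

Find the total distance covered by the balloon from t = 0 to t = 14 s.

Distance (not displacement) is the total path length: add the absolute areas under v-t.
0–3 s: |-3| × 3 = 9 m
3–6 s: |-10| × 3 = 30 m
6–8 s: |1| × 2 = 2 m
8–12 s: |-11| × 4 = 44 m
12–14 s: |-8| × 2 = 16 m
Total distance = 101 m

101 m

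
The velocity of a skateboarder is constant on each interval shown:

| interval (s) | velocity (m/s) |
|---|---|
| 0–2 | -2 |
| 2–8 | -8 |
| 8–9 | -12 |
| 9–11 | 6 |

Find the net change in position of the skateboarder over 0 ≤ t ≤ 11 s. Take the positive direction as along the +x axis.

Net displacement equals the area under the velocity-time graph (areas below the axis count negative).
0–2 s: -2 × 2 = -4 m
2–8 s: -8 × 6 = -48 m
8–9 s: -12 × 1 = -12 m
9–11 s: 6 × 2 = 12 m
Net displacement = -52 m

-52 m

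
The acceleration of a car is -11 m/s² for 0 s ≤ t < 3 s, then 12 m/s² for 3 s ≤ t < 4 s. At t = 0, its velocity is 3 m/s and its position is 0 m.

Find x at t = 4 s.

-64.5 m

On each constant-a segment, Δv = aΔt and Δx = v₀Δt + ½aΔt²; chain segment to segment.
0–3 s: v starts 3 m/s; Δx = 3·3 + ½·-11·3² = -40.5 m; v ends -30 m/s.
3–4 s: v starts -30 m/s; Δx = -30·1 + ½·12·1² = -24 m; v ends -18 m/s.
x(4) = 0 + Σ Δx = -64.5 m.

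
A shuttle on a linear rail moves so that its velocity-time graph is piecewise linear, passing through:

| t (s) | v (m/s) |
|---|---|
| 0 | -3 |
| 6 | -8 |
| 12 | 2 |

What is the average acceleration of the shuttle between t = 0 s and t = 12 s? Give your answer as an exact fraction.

5/12 m/s²

Average acceleration = Δv/Δt = (2 − -3)/(12 − 0) = 5/12 m/s².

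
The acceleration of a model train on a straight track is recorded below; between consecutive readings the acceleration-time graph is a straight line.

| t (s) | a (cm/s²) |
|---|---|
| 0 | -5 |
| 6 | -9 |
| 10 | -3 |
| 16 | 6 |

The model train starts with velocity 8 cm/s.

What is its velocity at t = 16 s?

-49 cm/s

Δv equals the area under the a-t graph; then v = v₀ + Δv.
0–6 s: ½(-5 + -9)(6) = -42 cm/s
6–10 s: ½(-9 + -3)(4) = -24 cm/s
10–16 s: ½(-3 + 6)(6) = 9 cm/s
Δv = -57 cm/s, so v(16) = 8 + (-57) = -49 cm/s.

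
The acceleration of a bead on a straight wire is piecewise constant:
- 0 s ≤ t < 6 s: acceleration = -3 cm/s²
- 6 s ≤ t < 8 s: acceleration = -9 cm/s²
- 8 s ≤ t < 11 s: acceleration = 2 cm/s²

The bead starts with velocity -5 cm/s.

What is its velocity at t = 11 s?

Δv equals the area under the a-t graph; then v = v₀ + Δv.
0–6 s: -3 × 6 = -18 cm/s
6–8 s: -9 × 2 = -18 cm/s
8–11 s: 2 × 3 = 6 cm/s
Δv = -30 cm/s, so v(11) = -5 + (-30) = -35 cm/s.

-35 cm/s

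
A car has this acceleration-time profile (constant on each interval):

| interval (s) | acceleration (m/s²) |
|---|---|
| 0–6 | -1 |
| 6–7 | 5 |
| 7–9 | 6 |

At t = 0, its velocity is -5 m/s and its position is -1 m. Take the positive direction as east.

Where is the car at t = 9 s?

On each constant-a segment, Δv = aΔt and Δx = v₀Δt + ½aΔt²; chain segment to segment.
0–6 s: v starts -5 m/s; Δx = -5·6 + ½·-1·6² = -48 m; v ends -11 m/s.
6–7 s: v starts -11 m/s; Δx = -11·1 + ½·5·1² = -8.5 m; v ends -6 m/s.
7–9 s: v starts -6 m/s; Δx = -6·2 + ½·6·2² = 0 m; v ends 6 m/s.
x(9) = -1 + Σ Δx = -57.5 m.

-57.5 m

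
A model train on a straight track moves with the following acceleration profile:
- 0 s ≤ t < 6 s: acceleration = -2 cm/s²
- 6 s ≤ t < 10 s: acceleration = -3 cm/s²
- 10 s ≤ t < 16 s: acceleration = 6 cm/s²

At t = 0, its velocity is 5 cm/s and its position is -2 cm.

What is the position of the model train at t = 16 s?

On each constant-a segment, Δv = aΔt and Δx = v₀Δt + ½aΔt²; chain segment to segment.
0–6 s: v starts 5 cm/s; Δx = 5·6 + ½·-2·6² = -6 cm; v ends -7 cm/s.
6–10 s: v starts -7 cm/s; Δx = -7·4 + ½·-3·4² = -52 cm; v ends -19 cm/s.
10–16 s: v starts -19 cm/s; Δx = -19·6 + ½·6·6² = -6 cm; v ends 17 cm/s.
x(16) = -2 + Σ Δx = -66 cm.

-66 cm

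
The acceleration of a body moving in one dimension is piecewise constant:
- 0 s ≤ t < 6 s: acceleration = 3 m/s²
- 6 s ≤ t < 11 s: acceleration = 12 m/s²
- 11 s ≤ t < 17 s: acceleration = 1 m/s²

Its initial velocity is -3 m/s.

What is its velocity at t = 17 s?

81 m/s

Δv equals the area under the a-t graph; then v = v₀ + Δv.
0–6 s: 3 × 6 = 18 m/s
6–11 s: 12 × 5 = 60 m/s
11–17 s: 1 × 6 = 6 m/s
Δv = 84 m/s, so v(17) = -3 + (84) = 81 m/s.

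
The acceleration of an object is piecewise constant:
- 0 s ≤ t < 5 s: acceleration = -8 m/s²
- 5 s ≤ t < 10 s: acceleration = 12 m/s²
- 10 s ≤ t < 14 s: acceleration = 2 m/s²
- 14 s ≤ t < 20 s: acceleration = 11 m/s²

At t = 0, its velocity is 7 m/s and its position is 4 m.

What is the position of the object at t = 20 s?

456 m

On each constant-a segment, Δv = aΔt and Δx = v₀Δt + ½aΔt²; chain segment to segment.
0–5 s: v starts 7 m/s; Δx = 7·5 + ½·-8·5² = -65 m; v ends -33 m/s.
5–10 s: v starts -33 m/s; Δx = -33·5 + ½·12·5² = -15 m; v ends 27 m/s.
10–14 s: v starts 27 m/s; Δx = 27·4 + ½·2·4² = 124 m; v ends 35 m/s.
14–20 s: v starts 35 m/s; Δx = 35·6 + ½·11·6² = 408 m; v ends 101 m/s.
x(20) = 4 + Σ Δx = 456 m.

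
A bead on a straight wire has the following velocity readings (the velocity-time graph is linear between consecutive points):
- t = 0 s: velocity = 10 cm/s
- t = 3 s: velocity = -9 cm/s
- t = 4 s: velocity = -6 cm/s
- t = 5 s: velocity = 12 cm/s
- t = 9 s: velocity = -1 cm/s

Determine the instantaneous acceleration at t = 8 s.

Acceleration is the slope of the v-t graph on 5–9 s: (-1 − 12)/(9 − 5) = -3.25 cm/s².

-3.25 cm/s²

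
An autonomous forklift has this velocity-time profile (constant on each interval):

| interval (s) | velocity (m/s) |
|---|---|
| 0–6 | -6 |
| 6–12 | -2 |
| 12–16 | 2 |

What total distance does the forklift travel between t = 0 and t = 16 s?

56 m

Distance (not displacement) is the total path length: add the absolute areas under v-t.
0–6 s: |-6| × 6 = 36 m
6–12 s: |-2| × 6 = 12 m
12–16 s: |2| × 4 = 8 m
Total distance = 56 m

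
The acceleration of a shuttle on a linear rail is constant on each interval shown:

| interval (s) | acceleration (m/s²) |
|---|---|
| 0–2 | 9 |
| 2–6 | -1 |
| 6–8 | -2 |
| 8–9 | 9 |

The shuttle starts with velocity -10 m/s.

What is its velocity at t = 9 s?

Δv equals the area under the a-t graph; then v = v₀ + Δv.
0–2 s: 9 × 2 = 18 m/s
2–6 s: -1 × 4 = -4 m/s
6–8 s: -2 × 2 = -4 m/s
8–9 s: 9 × 1 = 9 m/s
Δv = 19 m/s, so v(9) = -10 + (19) = 9 m/s.

9 m/s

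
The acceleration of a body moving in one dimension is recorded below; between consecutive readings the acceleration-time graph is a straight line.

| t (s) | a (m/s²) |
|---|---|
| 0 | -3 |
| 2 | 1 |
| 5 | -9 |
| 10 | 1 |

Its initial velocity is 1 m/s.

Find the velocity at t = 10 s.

Δv equals the area under the a-t graph; then v = v₀ + Δv.
0–2 s: ½(-3 + 1)(2) = -2 m/s
2–5 s: ½(1 + -9)(3) = -12 m/s
5–10 s: ½(-9 + 1)(5) = -20 m/s
Δv = -34 m/s, so v(10) = 1 + (-34) = -33 m/s.

-33 m/s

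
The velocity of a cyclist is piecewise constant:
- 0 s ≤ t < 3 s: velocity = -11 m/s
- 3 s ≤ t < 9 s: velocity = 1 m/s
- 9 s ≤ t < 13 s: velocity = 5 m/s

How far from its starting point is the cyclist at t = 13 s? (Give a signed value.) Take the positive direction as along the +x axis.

-7 m

Displacement is the signed area under the v-t curve.
0–3 s: -11 × 3 = -33 m
3–9 s: 1 × 6 = 6 m
9–13 s: 5 × 4 = 20 m
Net displacement = -7 m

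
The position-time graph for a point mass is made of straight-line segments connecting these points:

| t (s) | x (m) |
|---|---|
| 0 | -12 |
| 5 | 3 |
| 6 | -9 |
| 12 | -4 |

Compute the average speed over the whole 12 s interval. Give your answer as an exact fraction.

8/3 m/s

Average speed = (total path length)/(elapsed time); on a piecewise-linear x-t graph the path length is Σ|Δx|.
0–5 s: |Δx| = |3 − -12| = 15 m
5–6 s: |Δx| = |-9 − 3| = 12 m
6–12 s: |Δx| = |-4 − -9| = 5 m
Total path = 32 m; average speed = 32/12 = 8/3 m/s.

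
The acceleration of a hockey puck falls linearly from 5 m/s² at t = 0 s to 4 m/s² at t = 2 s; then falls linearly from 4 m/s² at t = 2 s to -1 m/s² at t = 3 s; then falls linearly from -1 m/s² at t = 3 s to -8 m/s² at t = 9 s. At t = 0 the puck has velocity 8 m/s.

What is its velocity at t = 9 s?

Δv equals the area under the a-t graph; then v = v₀ + Δv.
0–2 s: ½(5 + 4)(2) = 9 m/s
2–3 s: ½(4 + -1)(1) = 1.5 m/s
3–9 s: ½(-1 + -8)(6) = -27 m/s
Δv = -16.5 m/s, so v(9) = 8 + (-16.5) = -8.5 m/s.

-8.5 m/s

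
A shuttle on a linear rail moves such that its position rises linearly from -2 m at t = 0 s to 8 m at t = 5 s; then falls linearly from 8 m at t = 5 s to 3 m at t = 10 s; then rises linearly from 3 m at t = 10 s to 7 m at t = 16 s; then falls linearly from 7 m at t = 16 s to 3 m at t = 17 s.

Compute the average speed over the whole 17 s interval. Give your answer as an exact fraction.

Average speed = (total path length)/(elapsed time); on a piecewise-linear x-t graph the path length is Σ|Δx|.
0–5 s: |Δx| = |8 − -2| = 10 m
5–10 s: |Δx| = |3 − 8| = 5 m
10–16 s: |Δx| = |7 − 3| = 4 m
16–17 s: |Δx| = |3 − 7| = 4 m
Total path = 23 m; average speed = 23/17 = 23/17 m/s.

23/17 m/s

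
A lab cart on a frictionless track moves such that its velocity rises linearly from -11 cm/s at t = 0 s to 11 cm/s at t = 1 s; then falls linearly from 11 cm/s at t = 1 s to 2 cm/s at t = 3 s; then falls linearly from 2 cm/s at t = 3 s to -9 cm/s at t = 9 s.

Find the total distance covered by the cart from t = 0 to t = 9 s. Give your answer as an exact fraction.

Distance (not displacement) is the total path length: add the absolute areas under v-t.
0–1 s: v = 0 at t = 0.5 s; triangle areas 2.75 + 2.75 = 5.5 cm
1–3 s: |½(11 + 2)(2)| = 13 cm
3–9 s: v = 0 at t = 45/11 s; triangle areas 12/11 + 243/11 = 255/11 cm
Total distance = 917/22 cm

917/22 cm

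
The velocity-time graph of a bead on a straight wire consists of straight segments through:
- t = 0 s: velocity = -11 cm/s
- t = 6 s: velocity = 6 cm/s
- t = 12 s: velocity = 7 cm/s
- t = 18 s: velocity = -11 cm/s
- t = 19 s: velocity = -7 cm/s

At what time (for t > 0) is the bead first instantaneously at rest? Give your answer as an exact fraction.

t = 66/17 s

v changes sign on 0–6 s (from -11 to 6); the graph is linear there, so v = 0 at t = 0 + (11)·(6 − 0)/(6 − -11) = 66/17 s.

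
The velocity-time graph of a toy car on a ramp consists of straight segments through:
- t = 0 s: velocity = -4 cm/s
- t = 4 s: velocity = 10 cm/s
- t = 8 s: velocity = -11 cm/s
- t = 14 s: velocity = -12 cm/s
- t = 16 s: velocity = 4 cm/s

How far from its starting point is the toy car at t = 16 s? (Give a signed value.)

Displacement is the signed area under the v-t curve.
0–4 s: ½(-4 + 10)(4) = 12 cm
4–8 s: ½(10 + -11)(4) = -2 cm
8–14 s: ½(-11 + -12)(6) = -69 cm
14–16 s: ½(-12 + 4)(2) = -8 cm
Net displacement = -67 cm

-67 cm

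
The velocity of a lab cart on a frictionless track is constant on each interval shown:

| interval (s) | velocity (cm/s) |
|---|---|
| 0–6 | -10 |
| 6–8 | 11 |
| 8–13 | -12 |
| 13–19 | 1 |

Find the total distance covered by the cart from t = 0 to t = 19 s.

Distance (not displacement) is the total path length: add the absolute areas under v-t.
0–6 s: |-10| × 6 = 60 cm
6–8 s: |11| × 2 = 22 cm
8–13 s: |-12| × 5 = 60 cm
13–19 s: |1| × 6 = 6 cm
Total distance = 148 cm

148 cm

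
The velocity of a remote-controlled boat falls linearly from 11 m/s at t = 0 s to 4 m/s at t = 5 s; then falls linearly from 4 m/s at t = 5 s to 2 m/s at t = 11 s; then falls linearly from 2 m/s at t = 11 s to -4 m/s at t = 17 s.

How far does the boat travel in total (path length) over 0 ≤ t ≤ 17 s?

65.5 m

Distance (not displacement) is the total path length: add the absolute areas under v-t.
0–5 s: |½(11 + 4)(5)| = 37.5 m
5–11 s: |½(4 + 2)(6)| = 18 m
11–17 s: v = 0 at t = 13 s; triangle areas 2 + 8 = 10 m
Total distance = 65.5 m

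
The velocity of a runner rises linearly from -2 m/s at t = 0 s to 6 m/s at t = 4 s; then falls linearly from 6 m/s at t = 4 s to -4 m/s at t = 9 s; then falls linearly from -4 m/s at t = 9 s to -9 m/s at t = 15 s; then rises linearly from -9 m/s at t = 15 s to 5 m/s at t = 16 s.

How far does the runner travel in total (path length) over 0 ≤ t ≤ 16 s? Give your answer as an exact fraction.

921/14 m

Distance (not displacement) is the total path length: add the absolute areas under v-t.
0–4 s: v = 0 at t = 1 s; triangle areas 1 + 9 = 10 m
4–9 s: v = 0 at t = 7 s; triangle areas 9 + 4 = 13 m
9–15 s: |½(-4 + -9)(6)| = 39 m
15–16 s: v = 0 at t = 219/14 s; triangle areas 81/28 + 25/28 = 53/14 m
Total distance = 921/14 m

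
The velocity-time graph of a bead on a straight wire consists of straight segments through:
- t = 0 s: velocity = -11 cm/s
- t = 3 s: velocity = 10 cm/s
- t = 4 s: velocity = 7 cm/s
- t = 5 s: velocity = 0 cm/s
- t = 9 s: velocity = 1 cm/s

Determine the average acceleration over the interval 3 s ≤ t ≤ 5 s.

Average acceleration = Δv/Δt = (0 − 10)/(5 − 3) = -5 cm/s².

-5 cm/s²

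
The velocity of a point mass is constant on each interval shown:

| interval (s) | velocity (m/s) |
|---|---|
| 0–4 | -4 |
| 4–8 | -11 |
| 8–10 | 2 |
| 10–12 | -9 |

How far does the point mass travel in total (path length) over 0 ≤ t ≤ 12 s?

82 m

Total distance travelled is ∫|v| dt — sum the magnitudes of each area piece.
0–4 s: |-4| × 4 = 16 m
4–8 s: |-11| × 4 = 44 m
8–10 s: |2| × 2 = 4 m
10–12 s: |-9| × 2 = 18 m
Total distance = 82 m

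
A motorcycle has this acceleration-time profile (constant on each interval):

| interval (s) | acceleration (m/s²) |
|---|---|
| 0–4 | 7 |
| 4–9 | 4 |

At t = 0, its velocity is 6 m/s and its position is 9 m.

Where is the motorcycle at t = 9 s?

309 m

On each constant-a segment, Δv = aΔt and Δx = v₀Δt + ½aΔt²; chain segment to segment.
0–4 s: v starts 6 m/s; Δx = 6·4 + ½·7·4² = 80 m; v ends 34 m/s.
4–9 s: v starts 34 m/s; Δx = 34·5 + ½·4·5² = 220 m; v ends 54 m/s.
x(9) = 9 + Σ Δx = 309 m.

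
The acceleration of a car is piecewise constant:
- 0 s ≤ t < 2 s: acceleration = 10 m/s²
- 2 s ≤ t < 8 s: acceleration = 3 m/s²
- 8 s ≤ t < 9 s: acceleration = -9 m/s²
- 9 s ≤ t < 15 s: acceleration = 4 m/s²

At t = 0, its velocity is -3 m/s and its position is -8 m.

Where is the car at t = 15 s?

On each constant-a segment, Δv = aΔt and Δx = v₀Δt + ½aΔt²; chain segment to segment.
0–2 s: v starts -3 m/s; Δx = -3·2 + ½·10·2² = 14 m; v ends 17 m/s.
2–8 s: v starts 17 m/s; Δx = 17·6 + ½·3·6² = 156 m; v ends 35 m/s.
8–9 s: v starts 35 m/s; Δx = 35·1 + ½·-9·1² = 30.5 m; v ends 26 m/s.
9–15 s: v starts 26 m/s; Δx = 26·6 + ½·4·6² = 228 m; v ends 50 m/s.
x(15) = -8 + Σ Δx = 420.5 m.

420.5 m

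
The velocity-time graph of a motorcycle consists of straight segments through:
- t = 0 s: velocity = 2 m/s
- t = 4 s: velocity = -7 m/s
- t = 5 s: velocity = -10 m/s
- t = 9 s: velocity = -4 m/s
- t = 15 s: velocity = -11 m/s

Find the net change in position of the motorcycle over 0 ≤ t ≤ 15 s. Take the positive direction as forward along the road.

Net displacement equals the area under the velocity-time graph (areas below the axis count negative).
0–4 s: ½(2 + -7)(4) = -10 m
4–5 s: ½(-7 + -10)(1) = -8.5 m
5–9 s: ½(-10 + -4)(4) = -28 m
9–15 s: ½(-4 + -11)(6) = -45 m
Net displacement = -91.5 m

-91.5 m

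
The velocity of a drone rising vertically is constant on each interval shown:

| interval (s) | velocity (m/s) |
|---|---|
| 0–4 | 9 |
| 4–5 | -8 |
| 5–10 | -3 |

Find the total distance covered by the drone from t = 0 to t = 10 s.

Total distance travelled is ∫|v| dt — sum the magnitudes of each area piece.
0–4 s: |9| × 4 = 36 m
4–5 s: |-8| × 1 = 8 m
5–10 s: |-3| × 5 = 15 m
Total distance = 59 m

59 m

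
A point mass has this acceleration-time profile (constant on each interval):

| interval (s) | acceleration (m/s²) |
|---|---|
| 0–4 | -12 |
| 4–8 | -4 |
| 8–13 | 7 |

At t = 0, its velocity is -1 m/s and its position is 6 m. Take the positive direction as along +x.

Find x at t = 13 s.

On each constant-a segment, Δv = aΔt and Δx = v₀Δt + ½aΔt²; chain segment to segment.
0–4 s: v starts -1 m/s; Δx = -1·4 + ½·-12·4² = -100 m; v ends -49 m/s.
4–8 s: v starts -49 m/s; Δx = -49·4 + ½·-4·4² = -228 m; v ends -65 m/s.
8–13 s: v starts -65 m/s; Δx = -65·5 + ½·7·5² = -237.5 m; v ends -30 m/s.
x(13) = 6 + Σ Δx = -559.5 m.

-559.5 m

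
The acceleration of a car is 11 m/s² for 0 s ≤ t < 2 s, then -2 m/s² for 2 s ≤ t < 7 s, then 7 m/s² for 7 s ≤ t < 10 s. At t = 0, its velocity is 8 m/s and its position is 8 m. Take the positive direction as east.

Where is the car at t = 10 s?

On each constant-a segment, Δv = aΔt and Δx = v₀Δt + ½aΔt²; chain segment to segment.
0–2 s: v starts 8 m/s; Δx = 8·2 + ½·11·2² = 38 m; v ends 30 m/s.
2–7 s: v starts 30 m/s; Δx = 30·5 + ½·-2·5² = 125 m; v ends 20 m/s.
7–10 s: v starts 20 m/s; Δx = 20·3 + ½·7·3² = 91.5 m; v ends 41 m/s.
x(10) = 8 + Σ Δx = 262.5 m.

262.5 m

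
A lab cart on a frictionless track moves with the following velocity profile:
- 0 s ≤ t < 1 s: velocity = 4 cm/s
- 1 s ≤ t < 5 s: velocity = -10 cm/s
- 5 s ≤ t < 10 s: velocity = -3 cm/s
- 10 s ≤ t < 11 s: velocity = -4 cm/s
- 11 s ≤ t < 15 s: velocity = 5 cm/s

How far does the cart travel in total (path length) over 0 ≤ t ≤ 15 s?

Distance (not displacement) is the total path length: add the absolute areas under v-t.
0–1 s: |4| × 1 = 4 cm
1–5 s: |-10| × 4 = 40 cm
5–10 s: |-3| × 5 = 15 cm
10–11 s: |-4| × 1 = 4 cm
11–15 s: |5| × 4 = 20 cm
Total distance = 83 cm

83 cm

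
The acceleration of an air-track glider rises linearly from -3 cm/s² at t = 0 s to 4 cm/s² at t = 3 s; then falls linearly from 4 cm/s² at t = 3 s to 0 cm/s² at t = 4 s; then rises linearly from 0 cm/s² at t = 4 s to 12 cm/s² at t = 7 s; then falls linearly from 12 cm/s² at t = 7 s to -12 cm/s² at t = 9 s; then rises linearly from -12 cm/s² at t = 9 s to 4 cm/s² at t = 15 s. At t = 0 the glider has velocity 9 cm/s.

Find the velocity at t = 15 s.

6.5 cm/s

Δv equals the area under the a-t graph; then v = v₀ + Δv.
0–3 s: ½(-3 + 4)(3) = 1.5 cm/s
3–4 s: ½(4 + 0)(1) = 2 cm/s
4–7 s: ½(0 + 12)(3) = 18 cm/s
7–9 s: ½(12 + -12)(2) = 0 cm/s
9–15 s: ½(-12 + 4)(6) = -24 cm/s
Δv = -2.5 cm/s, so v(15) = 9 + (-2.5) = 6.5 cm/s.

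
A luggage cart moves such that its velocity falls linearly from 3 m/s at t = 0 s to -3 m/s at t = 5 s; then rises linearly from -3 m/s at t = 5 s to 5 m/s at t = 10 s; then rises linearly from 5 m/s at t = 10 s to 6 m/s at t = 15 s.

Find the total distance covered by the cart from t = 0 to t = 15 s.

45.625 m

Distance (not displacement) is the total path length: add the absolute areas under v-t.
0–5 s: v = 0 at t = 2.5 s; triangle areas 3.75 + 3.75 = 7.5 m
5–10 s: v = 0 at t = 6.875 s; triangle areas 2.8125 + 7.8125 = 10.625 m
10–15 s: |½(5 + 6)(5)| = 27.5 m
Total distance = 45.625 m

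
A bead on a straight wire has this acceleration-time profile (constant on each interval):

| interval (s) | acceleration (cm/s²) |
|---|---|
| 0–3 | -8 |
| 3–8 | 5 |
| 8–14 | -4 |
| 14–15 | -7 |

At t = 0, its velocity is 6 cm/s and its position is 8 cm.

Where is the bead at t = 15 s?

-88 cm

On each constant-a segment, Δv = aΔt and Δx = v₀Δt + ½aΔt²; chain segment to segment.
0–3 s: v starts 6 cm/s; Δx = 6·3 + ½·-8·3² = -18 cm; v ends -18 cm/s.
3–8 s: v starts -18 cm/s; Δx = -18·5 + ½·5·5² = -27.5 cm; v ends 7 cm/s.
8–14 s: v starts 7 cm/s; Δx = 7·6 + ½·-4·6² = -30 cm; v ends -17 cm/s.
14–15 s: v starts -17 cm/s; Δx = -17·1 + ½·-7·1² = -20.5 cm; v ends -24 cm/s.
x(15) = 8 + Σ Δx = -88 cm.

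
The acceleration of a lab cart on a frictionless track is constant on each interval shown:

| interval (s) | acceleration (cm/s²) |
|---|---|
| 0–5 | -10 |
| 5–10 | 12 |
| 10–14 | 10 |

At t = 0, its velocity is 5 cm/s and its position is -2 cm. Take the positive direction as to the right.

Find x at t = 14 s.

-37 cm

On each constant-a segment, Δv = aΔt and Δx = v₀Δt + ½aΔt²; chain segment to segment.
0–5 s: v starts 5 cm/s; Δx = 5·5 + ½·-10·5² = -100 cm; v ends -45 cm/s.
5–10 s: v starts -45 cm/s; Δx = -45·5 + ½·12·5² = -75 cm; v ends 15 cm/s.
10–14 s: v starts 15 cm/s; Δx = 15·4 + ½·10·4² = 140 cm; v ends 55 cm/s.
x(14) = -2 + Σ Δx = -37 cm.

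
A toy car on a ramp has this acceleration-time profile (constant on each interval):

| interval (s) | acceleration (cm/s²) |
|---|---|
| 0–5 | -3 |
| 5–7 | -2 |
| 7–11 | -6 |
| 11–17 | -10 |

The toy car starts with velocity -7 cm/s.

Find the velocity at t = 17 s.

Δv equals the area under the a-t graph; then v = v₀ + Δv.
0–5 s: -3 × 5 = -15 cm/s
5–7 s: -2 × 2 = -4 cm/s
7–11 s: -6 × 4 = -24 cm/s
11–17 s: -10 × 6 = -60 cm/s
Δv = -103 cm/s, so v(17) = -7 + (-103) = -110 cm/s.

-110 cm/s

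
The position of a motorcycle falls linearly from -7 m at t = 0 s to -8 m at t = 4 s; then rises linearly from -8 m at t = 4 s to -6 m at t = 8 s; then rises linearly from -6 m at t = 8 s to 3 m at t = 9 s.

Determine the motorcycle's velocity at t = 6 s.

0.5 m/s

Velocity is the slope of the x-t graph on 4–8 s: (-6 − -8)/(8 − 4) = 0.5 m/s.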